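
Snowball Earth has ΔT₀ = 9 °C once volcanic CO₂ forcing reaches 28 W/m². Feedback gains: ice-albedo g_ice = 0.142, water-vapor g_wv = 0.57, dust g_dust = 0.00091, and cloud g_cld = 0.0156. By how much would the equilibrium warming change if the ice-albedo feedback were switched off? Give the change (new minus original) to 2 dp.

Original: g = 0.72851, ΔT = 9/(1−0.72851) = 33.1504 °C.
Without ice-albedo: g' = 0.58651, ΔT' = 9/(1−0.58651) = 21.7659 °C.
Change = 21.7659 − 33.1504 = -11.38 °C.

-11.38 °C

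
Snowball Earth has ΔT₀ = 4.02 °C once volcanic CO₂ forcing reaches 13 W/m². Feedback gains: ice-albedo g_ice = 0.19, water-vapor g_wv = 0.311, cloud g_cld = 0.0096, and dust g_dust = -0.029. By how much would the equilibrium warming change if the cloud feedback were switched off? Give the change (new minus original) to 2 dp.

-0.14 °C

Original: g = 0.4816, ΔT = 4.02/(1−0.4816) = 7.7546 °C.
Without cloud: g' = 0.472, ΔT' = 4.02/(1−0.472) = 7.6136 °C.
Change = 7.6136 − 7.7546 = -0.14 °C.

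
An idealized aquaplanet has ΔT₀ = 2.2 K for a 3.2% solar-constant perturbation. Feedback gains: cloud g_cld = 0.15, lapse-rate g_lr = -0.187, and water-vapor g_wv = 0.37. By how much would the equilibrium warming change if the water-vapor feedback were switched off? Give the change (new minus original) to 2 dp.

Original: g = 0.333, ΔT = 2.2/(1−0.333) = 3.2984 K.
Without water-vapor: g' = -0.037, ΔT' = 2.2/(1+0.037) = 2.1215 K.
Change = 2.1215 − 3.2984 = -1.18 K.

-1.18 K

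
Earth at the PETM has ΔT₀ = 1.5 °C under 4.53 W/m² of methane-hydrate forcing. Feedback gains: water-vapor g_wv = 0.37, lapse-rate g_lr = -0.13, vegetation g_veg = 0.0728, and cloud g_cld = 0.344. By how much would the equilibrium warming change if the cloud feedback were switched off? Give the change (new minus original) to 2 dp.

Original: g = 0.6568, ΔT = 1.5/(1−0.6568) = 4.3706 °C.
Without cloud: g' = 0.3128, ΔT' = 1.5/(1−0.3128) = 2.1828 °C.
Change = 2.1828 − 4.3706 = -2.19 °C.

-2.19 °C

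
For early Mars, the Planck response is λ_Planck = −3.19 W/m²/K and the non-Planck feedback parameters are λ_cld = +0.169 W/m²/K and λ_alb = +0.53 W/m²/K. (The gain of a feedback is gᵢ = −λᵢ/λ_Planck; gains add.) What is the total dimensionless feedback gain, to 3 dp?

Convert to gains: g_cld = 0.169/3.19 = 0.05298; g_alb = 0.53/3.19 = 0.1661.
Total gain g = 0.21908.

0.219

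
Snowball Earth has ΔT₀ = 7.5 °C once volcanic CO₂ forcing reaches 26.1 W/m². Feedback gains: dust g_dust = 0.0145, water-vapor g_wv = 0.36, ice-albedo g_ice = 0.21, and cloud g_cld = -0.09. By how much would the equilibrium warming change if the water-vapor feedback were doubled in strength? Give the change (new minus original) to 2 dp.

Original: g = 0.4945, ΔT = 7.5/(1−0.4945) = 14.8368 °C.
With doubled water-vapor: g' = 0.8545, ΔT' = 7.5/(1−0.8545) = 51.5464 °C.
Change = 51.5464 − 14.8368 = 36.71 °C.

36.71 °C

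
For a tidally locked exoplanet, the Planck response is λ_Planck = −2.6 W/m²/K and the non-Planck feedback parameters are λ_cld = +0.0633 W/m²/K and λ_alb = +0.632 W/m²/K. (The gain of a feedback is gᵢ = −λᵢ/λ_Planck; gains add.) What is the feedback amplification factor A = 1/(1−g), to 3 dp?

1.365

Convert to gains: g_cld = 0.0633/2.6 = 0.02435; g_alb = 0.632/2.6 = 0.2431.
Total gain g = 0.26745.
A = 1/(1 − 0.26745) = 1.365.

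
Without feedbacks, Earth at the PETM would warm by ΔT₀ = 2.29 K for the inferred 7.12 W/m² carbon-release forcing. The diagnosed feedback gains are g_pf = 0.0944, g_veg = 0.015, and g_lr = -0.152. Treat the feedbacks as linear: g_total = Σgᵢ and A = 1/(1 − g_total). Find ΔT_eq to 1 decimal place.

2.2 K

Total gain g = 0.0944 + 0.015 − 0.152 = -0.0426.
Amplification A = 1/(1 + 0.0426) = 0.9591.
ΔT = 2.29 × 0.9591 = 2.2 K.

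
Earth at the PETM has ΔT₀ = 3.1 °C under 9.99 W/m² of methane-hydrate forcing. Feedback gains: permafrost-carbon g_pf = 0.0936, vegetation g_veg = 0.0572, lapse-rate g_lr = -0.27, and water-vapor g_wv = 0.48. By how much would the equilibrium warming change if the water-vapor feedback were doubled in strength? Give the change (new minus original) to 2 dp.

14.62 °C

Original: g = 0.3608, ΔT = 3.1/(1−0.3608) = 4.8498 °C.
With doubled water-vapor: g' = 0.8408, ΔT' = 3.1/(1−0.8408) = 19.4724 °C.
Change = 19.4724 − 4.8498 = 14.62 °C.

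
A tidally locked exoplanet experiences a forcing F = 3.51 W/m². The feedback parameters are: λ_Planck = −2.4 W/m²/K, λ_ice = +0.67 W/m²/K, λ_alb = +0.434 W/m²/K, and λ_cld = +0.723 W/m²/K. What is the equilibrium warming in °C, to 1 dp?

Net feedback parameter λ = (−2.4) + (+0.67) + (+0.434) + (+0.723) = -0.573 W/m²/K.
ΔT = −F/λ = −3.51/(-0.573) = 6.1 °C.

6.1 °C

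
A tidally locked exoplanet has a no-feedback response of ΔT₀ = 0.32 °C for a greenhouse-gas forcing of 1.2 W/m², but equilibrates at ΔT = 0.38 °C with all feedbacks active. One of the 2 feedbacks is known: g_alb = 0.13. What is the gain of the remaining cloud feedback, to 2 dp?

0.03

Amplification A = ΔT/ΔT₀ = 0.38/0.32 = 1.188.
Total gain g = 1 − 1/A = 1 − 1/1.188 = 0.1582.
The known gain is 0.13.
g_cld = 0.1582 − 0.13 = 0.03.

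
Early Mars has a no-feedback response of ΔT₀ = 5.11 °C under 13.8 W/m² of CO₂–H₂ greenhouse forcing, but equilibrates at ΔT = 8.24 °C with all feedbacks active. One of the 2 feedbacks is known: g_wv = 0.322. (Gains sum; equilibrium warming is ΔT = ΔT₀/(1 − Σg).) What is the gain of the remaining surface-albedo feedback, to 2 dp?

0.06

Amplification A = ΔT/ΔT₀ = 8.24/5.11 = 1.613.
Total gain g = 1 − 1/A = 1 − 1/1.613 = 0.38.
The known gain is 0.322.
g_alb = 0.38 − 0.322 = 0.06.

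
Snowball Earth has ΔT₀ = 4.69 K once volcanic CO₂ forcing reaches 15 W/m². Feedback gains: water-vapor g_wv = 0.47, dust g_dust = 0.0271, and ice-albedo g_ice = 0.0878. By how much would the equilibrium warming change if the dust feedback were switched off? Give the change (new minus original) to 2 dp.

Original: g = 0.5849, ΔT = 4.69/(1−0.5849) = 11.2985 K.
Without dust: g' = 0.5578, ΔT' = 4.69/(1−0.5578) = 10.6061 K.
Change = 10.6061 − 11.2985 = -0.69 K.

-0.69 K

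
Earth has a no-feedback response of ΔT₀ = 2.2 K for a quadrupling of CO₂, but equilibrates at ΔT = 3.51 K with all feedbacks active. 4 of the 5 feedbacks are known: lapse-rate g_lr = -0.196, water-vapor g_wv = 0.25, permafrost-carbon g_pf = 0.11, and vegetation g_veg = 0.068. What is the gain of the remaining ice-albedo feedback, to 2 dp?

0.14

Amplification A = ΔT/ΔT₀ = 3.51/2.2 = 1.595.
Total gain g = 1 − 1/A = 1 − 1/1.595 = 0.373.
Known gains sum to -0.196 + 0.25 + 0.11 + 0.068 = 0.232.
g_ice = 0.373 − 0.232 = 0.14.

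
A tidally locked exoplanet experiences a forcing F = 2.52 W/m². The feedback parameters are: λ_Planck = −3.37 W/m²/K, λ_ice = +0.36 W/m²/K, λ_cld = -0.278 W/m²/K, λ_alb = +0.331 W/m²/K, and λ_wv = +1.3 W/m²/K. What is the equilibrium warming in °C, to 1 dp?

Net feedback parameter λ = (−3.37) + (+0.36) + (-0.278) + (+0.331) + (+1.3) = -1.657 W/m²/K.
ΔT = −F/λ = −2.52/(-1.657) = 1.5 °C.

1.5 °C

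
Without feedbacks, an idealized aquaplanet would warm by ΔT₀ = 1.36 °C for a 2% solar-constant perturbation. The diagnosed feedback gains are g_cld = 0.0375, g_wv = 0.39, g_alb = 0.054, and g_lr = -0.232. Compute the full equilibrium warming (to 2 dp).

1.81 °C

Total gain g = 0.0375 + 0.39 + 0.054 − 0.232 = 0.2495.
Amplification A = 1/(1 − 0.2495) = 1.332.
ΔT = 1.36 × 1.332 = 1.81 °C.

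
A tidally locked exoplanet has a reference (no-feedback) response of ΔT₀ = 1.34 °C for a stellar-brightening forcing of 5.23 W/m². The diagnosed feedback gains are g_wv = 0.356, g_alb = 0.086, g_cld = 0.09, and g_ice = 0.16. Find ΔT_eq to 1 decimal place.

Total gain g = 0.356 + 0.086 + 0.09 + 0.16 = 0.692.
Amplification A = 1/(1 − 0.692) = 3.247.
ΔT = 1.34 × 3.247 = 4.4 °C.

4.4 °C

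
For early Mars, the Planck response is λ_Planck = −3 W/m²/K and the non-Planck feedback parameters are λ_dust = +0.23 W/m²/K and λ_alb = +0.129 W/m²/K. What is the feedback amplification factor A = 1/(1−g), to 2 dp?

1.14

Convert to gains: g_dust = 0.23/3 = 0.07667; g_alb = 0.129/3 = 0.043.
Total gain g = 0.11967.
A = 1/(1 − 0.11967) = 1.14.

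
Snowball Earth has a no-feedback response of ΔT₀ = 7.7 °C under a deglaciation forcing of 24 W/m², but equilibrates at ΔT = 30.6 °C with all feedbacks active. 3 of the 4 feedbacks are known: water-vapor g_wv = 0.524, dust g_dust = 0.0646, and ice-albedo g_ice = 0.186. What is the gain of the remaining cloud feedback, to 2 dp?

-0.03

Amplification A = ΔT/ΔT₀ = 30.6/7.7 = 3.974.
Total gain g = 1 − 1/A = 1 − 1/3.974 = 0.7484.
Known gains sum to 0.524 + 0.0646 + 0.186 = 0.7746.
g_cld = 0.7484 − 0.7746 = -0.03.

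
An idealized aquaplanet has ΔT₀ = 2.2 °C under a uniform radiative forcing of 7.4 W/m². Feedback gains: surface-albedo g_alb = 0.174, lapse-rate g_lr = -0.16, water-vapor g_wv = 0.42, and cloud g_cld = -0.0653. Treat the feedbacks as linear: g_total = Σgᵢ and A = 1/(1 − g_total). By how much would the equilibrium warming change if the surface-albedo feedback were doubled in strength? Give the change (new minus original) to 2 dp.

1.33 °C

Original: g = 0.3687, ΔT = 2.2/(1−0.3687) = 3.4849 °C.
With doubled surface-albedo: g' = 0.5427, ΔT' = 2.2/(1−0.5427) = 4.8108 °C.
Change = 4.8108 − 3.4849 = 1.33 °C.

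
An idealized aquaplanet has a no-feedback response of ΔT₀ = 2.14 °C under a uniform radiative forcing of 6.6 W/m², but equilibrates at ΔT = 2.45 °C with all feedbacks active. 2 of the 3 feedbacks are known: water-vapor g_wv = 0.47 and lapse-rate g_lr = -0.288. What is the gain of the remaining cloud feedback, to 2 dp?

-0.06

Amplification A = ΔT/ΔT₀ = 2.45/2.14 = 1.145.
Total gain g = 1 − 1/A = 1 − 1/1.145 = 0.1266.
Known gains sum to 0.47 − 0.288 = 0.182.
g_cld = 0.1266 − 0.182 = -0.06.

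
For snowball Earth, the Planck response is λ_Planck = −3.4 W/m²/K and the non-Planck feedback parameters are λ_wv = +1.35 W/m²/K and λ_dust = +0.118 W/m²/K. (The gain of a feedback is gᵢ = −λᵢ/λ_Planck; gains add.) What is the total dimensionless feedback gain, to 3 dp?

Convert to gains: g_wv = 1.35/3.4 = 0.3971; g_dust = 0.118/3.4 = 0.03471.
Total gain g = 0.43181.

0.432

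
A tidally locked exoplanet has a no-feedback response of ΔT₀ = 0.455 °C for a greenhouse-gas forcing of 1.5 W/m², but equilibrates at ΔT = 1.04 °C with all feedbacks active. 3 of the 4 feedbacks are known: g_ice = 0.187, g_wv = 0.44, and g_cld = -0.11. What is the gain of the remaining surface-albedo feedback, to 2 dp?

Amplification A = ΔT/ΔT₀ = 1.04/0.455 = 2.286.
Total gain g = 1 − 1/A = 1 − 1/2.286 = 0.5626.
Known gains sum to 0.187 + 0.44 − 0.11 = 0.517.
g_alb = 0.5626 − 0.517 = 0.05.

0.05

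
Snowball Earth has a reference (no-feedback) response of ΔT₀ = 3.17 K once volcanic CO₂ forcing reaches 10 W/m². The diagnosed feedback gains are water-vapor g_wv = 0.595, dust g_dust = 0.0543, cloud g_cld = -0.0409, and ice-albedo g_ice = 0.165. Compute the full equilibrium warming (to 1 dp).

Total gain g = 0.595 + 0.0543 − 0.0409 + 0.165 = 0.7734.
Amplification A = 1/(1 − 0.7734) = 4.413.
ΔT = 3.17 × 4.413 = 14.0 K.

14.0 K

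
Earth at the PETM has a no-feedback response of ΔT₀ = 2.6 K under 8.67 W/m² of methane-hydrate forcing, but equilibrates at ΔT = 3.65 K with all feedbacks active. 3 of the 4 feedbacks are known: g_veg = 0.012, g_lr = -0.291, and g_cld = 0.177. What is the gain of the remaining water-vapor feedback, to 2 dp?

Amplification A = ΔT/ΔT₀ = 3.65/2.6 = 1.404.
Total gain g = 1 − 1/A = 1 − 1/1.404 = 0.2877.
Known gains sum to 0.012 − 0.291 + 0.177 = -0.102.
g_wv = 0.2877 + 0.102 = 0.39.

0.39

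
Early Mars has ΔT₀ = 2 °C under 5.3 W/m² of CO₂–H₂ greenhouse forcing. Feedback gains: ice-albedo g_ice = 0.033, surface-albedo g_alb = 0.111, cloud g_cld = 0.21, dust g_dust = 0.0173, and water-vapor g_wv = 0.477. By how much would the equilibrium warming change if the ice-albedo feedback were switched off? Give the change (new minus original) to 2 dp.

-2.36 °C

Original: g = 0.8483, ΔT = 2/(1−0.8483) = 13.1839 °C.
Without ice-albedo: g' = 0.8153, ΔT' = 2/(1−0.8153) = 10.8284 °C.
Change = 10.8284 − 13.1839 = -2.36 °C.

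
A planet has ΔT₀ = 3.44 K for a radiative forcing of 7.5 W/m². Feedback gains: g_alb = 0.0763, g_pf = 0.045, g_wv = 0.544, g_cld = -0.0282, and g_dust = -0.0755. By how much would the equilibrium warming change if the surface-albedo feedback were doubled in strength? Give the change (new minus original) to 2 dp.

1.65 K

Original: g = 0.5616, ΔT = 3.44/(1−0.5616) = 7.8467 K.
With doubled surface-albedo: g' = 0.6379, ΔT' = 3.44/(1−0.6379) = 9.5001 K.
Change = 9.5001 − 7.8467 = 1.65 K.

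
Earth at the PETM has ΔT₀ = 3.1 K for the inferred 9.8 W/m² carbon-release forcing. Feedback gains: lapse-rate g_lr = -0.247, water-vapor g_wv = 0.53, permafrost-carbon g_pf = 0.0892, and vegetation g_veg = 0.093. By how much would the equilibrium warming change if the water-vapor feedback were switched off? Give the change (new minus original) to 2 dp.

Original: g = 0.4652, ΔT = 3.1/(1−0.4652) = 5.7966 K.
Without water-vapor: g' = -0.0648, ΔT' = 3.1/(1+0.0648) = 2.9113 K.
Change = 2.9113 − 5.7966 = -2.89 K.

-2.89 K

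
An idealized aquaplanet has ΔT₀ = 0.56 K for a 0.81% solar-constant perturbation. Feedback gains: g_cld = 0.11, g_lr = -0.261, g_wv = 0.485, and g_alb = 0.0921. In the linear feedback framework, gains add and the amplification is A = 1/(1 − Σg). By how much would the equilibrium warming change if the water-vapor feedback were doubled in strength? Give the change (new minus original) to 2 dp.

Original: g = 0.4261, ΔT = 0.56/(1−0.4261) = 0.9758 K.
With doubled water-vapor: g' = 0.9111, ΔT' = 0.56/(1−0.9111) = 6.2992 K.
Change = 6.2992 − 0.9758 = 5.32 K.

5.32 K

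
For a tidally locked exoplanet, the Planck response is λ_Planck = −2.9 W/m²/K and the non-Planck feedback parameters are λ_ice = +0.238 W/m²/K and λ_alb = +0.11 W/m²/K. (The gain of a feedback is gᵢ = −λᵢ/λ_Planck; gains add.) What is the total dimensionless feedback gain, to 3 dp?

0.120

Convert to gains: g_ice = 0.238/2.9 = 0.08207; g_alb = 0.11/2.9 = 0.03793.
Total gain g = 0.12.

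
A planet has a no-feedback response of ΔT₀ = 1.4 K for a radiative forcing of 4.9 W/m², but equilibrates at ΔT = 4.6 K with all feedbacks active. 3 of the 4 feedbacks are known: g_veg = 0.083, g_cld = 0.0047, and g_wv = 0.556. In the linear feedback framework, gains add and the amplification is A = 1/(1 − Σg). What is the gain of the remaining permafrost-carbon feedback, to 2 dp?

Amplification A = ΔT/ΔT₀ = 4.6/1.4 = 3.286.
Total gain g = 1 − 1/A = 1 − 1/3.286 = 0.6957.
Known gains sum to 0.083 + 0.0047 + 0.556 = 0.6437.
g_pf = 0.6957 − 0.6437 = 0.05.

0.05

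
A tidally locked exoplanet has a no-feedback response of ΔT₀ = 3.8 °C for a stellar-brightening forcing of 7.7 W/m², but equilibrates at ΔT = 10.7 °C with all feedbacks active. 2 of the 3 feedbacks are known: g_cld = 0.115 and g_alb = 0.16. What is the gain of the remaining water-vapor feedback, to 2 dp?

0.37

Amplification A = ΔT/ΔT₀ = 10.7/3.8 = 2.816.
Total gain g = 1 − 1/A = 1 − 1/2.816 = 0.6449.
Known gains sum to 0.115 + 0.16 = 0.275.
g_wv = 0.6449 − 0.275 = 0.37.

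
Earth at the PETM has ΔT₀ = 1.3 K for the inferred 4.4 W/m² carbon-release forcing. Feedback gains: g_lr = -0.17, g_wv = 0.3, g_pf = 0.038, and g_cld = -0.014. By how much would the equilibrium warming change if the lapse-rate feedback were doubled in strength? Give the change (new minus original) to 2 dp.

Original: g = 0.154, ΔT = 1.3/(1−0.154) = 1.5366 K.
With doubled lapse-rate: g' = -0.016, ΔT' = 1.3/(1+0.016) = 1.2795 K.
Change = 1.2795 − 1.5366 = -0.26 K.

-0.26 K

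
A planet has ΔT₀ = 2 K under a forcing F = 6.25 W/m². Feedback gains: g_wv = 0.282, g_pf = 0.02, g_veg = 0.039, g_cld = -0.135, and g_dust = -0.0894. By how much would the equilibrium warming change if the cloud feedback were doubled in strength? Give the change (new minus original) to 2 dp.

-0.30 K

Original: g = 0.1166, ΔT = 2/(1−0.1166) = 2.2640 K.
With doubled cloud: g' = -0.0184, ΔT' = 2/(1+0.0184) = 1.9639 K.
Change = 1.9639 − 2.2640 = -0.30 K.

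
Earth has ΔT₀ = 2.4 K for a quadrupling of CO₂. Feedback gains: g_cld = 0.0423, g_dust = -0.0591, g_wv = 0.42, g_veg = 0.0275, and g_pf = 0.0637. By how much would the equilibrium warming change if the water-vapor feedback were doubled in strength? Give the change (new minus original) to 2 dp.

Original: g = 0.4944, ΔT = 2.4/(1−0.4944) = 4.7468 K.
With doubled water-vapor: g' = 0.9144, ΔT' = 2.4/(1−0.9144) = 28.0374 K.
Change = 28.0374 − 4.7468 = 23.29 K.

23.29 K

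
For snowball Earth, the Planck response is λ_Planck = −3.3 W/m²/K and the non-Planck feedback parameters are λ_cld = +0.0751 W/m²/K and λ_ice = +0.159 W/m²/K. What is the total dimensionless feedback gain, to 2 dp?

Convert to gains: g_cld = 0.0751/3.3 = 0.02276; g_ice = 0.159/3.3 = 0.04818.
Total gain g = 0.07094.

0.07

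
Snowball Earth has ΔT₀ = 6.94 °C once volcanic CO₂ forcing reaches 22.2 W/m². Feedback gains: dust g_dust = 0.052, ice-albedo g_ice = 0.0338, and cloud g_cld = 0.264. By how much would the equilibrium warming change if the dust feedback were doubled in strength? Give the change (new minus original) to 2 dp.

Original: g = 0.3498, ΔT = 6.94/(1−0.3498) = 10.6736 °C.
With doubled dust: g' = 0.4018, ΔT' = 6.94/(1−0.4018) = 11.6015 °C.
Change = 11.6015 − 10.6736 = 0.93 °C.

0.93 °C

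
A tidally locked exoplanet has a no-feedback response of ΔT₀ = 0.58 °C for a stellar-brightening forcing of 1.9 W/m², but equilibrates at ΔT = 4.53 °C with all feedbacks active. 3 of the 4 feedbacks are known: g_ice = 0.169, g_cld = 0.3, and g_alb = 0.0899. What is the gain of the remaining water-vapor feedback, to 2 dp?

Amplification A = ΔT/ΔT₀ = 4.53/0.58 = 7.81.
Total gain g = 1 − 1/A = 1 − 1/7.81 = 0.872.
Known gains sum to 0.169 + 0.3 + 0.0899 = 0.5589.
g_wv = 0.872 − 0.5589 = 0.31.

0.31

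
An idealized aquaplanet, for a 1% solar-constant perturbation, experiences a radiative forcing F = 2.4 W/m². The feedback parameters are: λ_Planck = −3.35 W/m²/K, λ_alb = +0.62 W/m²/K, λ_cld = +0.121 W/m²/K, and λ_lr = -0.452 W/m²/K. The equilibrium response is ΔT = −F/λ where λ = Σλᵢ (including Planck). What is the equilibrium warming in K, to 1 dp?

Net feedback parameter λ = (−3.35) + (+0.62) + (+0.121) + (-0.452) = -3.061 W/m²/K.
ΔT = −F/λ = −2.4/(-3.061) = 0.8 K.

0.8 K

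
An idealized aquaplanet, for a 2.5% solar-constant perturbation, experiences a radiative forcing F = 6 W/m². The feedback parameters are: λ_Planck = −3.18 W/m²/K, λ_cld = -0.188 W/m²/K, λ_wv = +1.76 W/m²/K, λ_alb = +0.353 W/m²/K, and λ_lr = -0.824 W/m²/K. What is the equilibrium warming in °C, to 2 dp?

Net feedback parameter λ = (−3.18) + (-0.188) + (+1.76) + (+0.353) + (-0.824) = -2.079 W/m²/K.
ΔT = −F/λ = −6/(-2.079) = 2.89 °C.

2.89 °C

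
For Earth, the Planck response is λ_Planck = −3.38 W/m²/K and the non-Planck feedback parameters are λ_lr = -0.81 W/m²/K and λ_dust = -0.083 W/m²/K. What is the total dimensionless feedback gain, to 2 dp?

Convert to gains: g_lr = -0.81/3.38 = -0.2396; g_dust = -0.083/3.38 = -0.02456.
Total gain g = -0.26416.

-0.26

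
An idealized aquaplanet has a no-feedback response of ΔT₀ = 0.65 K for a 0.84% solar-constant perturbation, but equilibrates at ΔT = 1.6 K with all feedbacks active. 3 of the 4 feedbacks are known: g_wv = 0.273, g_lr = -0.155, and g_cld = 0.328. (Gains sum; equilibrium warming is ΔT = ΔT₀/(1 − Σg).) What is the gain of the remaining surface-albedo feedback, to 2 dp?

Amplification A = ΔT/ΔT₀ = 1.6/0.65 = 2.462.
Total gain g = 1 − 1/A = 1 − 1/2.462 = 0.5938.
Known gains sum to 0.273 − 0.155 + 0.328 = 0.446.
g_alb = 0.5938 − 0.446 = 0.15.

0.15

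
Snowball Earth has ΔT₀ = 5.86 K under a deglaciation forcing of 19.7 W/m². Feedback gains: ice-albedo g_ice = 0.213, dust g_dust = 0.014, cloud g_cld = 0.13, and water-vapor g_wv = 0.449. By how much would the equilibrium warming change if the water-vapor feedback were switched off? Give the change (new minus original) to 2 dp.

-21.09 K

Original: g = 0.806, ΔT = 5.86/(1−0.806) = 30.2062 K.
Without water-vapor: g' = 0.357, ΔT' = 5.86/(1−0.357) = 9.1135 K.
Change = 9.1135 − 30.2062 = -21.09 K.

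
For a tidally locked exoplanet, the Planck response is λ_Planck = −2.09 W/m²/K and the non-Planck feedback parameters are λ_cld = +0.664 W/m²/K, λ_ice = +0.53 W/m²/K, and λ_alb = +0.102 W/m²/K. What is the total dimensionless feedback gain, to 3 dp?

Convert to gains: g_cld = 0.664/2.09 = 0.3177; g_ice = 0.53/2.09 = 0.2536; g_alb = 0.102/2.09 = 0.0488.
Total gain g = 0.6201.

0.620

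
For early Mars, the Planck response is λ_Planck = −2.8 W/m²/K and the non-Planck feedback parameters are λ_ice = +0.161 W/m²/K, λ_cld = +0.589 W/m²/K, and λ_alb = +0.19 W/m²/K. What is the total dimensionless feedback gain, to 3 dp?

0.336

Convert to gains: g_ice = 0.161/2.8 = 0.0575; g_cld = 0.589/2.8 = 0.2104; g_alb = 0.19/2.8 = 0.06786.
Total gain g = 0.33576.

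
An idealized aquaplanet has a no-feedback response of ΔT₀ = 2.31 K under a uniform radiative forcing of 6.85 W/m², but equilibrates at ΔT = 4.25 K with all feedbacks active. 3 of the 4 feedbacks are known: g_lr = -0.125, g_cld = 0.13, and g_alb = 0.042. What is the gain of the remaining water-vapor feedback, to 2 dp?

0.41

Amplification A = ΔT/ΔT₀ = 4.25/2.31 = 1.84.
Total gain g = 1 − 1/A = 1 − 1/1.84 = 0.4565.
Known gains sum to -0.125 + 0.13 + 0.042 = 0.047.
g_wv = 0.4565 − 0.047 = 0.41.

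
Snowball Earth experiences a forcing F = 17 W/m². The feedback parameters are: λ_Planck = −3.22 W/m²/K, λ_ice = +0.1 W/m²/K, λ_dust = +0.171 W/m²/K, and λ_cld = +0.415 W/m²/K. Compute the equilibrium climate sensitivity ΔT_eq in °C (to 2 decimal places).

Net feedback parameter λ = (−3.22) + (+0.1) + (+0.171) + (+0.415) = -2.534 W/m²/K.
ΔT = −F/λ = −17/(-2.534) = 6.71 °C.

6.71 °C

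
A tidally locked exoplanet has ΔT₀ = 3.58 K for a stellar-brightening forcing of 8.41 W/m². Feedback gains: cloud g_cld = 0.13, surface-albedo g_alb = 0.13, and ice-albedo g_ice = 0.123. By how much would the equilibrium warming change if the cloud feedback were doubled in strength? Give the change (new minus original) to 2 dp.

Original: g = 0.383, ΔT = 3.58/(1−0.383) = 5.8023 K.
With doubled cloud: g' = 0.513, ΔT' = 3.58/(1−0.513) = 7.3511 K.
Change = 7.3511 − 5.8023 = 1.55 K.

1.55 K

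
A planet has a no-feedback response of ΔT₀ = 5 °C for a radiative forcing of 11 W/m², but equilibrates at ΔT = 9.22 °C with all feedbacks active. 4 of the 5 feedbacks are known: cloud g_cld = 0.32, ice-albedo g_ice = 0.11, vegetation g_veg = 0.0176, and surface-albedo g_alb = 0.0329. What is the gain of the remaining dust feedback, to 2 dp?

-0.02

Amplification A = ΔT/ΔT₀ = 9.22/5 = 1.844.
Total gain g = 1 − 1/A = 1 − 1/1.844 = 0.4577.
Known gains sum to 0.32 + 0.11 + 0.0176 + 0.0329 = 0.4805.
g_dust = 0.4577 − 0.4805 = -0.02.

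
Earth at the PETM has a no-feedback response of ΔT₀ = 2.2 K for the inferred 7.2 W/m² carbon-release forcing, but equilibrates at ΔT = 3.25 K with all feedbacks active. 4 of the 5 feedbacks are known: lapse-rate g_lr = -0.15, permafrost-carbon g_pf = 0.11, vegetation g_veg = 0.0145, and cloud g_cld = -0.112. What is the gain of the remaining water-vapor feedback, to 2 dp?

0.46

Amplification A = ΔT/ΔT₀ = 3.25/2.2 = 1.477.
Total gain g = 1 − 1/A = 1 − 1/1.477 = 0.323.
Known gains sum to -0.15 + 0.11 + 0.0145 − 0.112 = -0.1375.
g_wv = 0.323 + 0.1375 = 0.46.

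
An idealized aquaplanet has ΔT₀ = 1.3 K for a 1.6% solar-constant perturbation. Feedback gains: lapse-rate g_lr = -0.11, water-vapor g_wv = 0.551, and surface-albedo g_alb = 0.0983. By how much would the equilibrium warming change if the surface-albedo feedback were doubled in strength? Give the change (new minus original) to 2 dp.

0.77 K

Original: g = 0.5393, ΔT = 1.3/(1−0.5393) = 2.8218 K.
With doubled surface-albedo: g' = 0.6376, ΔT' = 1.3/(1−0.6376) = 3.5872 K.
Change = 3.5872 − 2.8218 = 0.77 K.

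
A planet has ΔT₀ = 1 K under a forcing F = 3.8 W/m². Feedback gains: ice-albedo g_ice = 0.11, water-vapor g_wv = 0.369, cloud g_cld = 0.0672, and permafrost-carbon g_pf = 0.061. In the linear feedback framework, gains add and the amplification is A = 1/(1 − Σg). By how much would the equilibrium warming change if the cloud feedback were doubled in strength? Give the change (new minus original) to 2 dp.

Original: g = 0.6072, ΔT = 1/(1−0.6072) = 2.5458 K.
With doubled cloud: g' = 0.6744, ΔT' = 1/(1−0.6744) = 3.0713 K.
Change = 3.0713 − 2.5458 = 0.53 K.

0.53 K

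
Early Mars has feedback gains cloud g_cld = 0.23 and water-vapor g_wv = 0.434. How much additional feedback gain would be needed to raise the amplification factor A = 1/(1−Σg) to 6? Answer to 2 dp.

Current total gain = 0.664.
Target gain for A = 6: g* = 1 − 1/6 = 0.8333.
Additional gain needed = 0.8333 − 0.664 = 0.17.

0.17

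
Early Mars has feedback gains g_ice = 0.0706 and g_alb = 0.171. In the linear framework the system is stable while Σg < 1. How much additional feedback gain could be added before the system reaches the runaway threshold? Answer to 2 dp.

Current total gain = 0.0706 + 0.171 = 0.2416.
Margin to runaway = 1 − 0.2416 = 0.76.

0.76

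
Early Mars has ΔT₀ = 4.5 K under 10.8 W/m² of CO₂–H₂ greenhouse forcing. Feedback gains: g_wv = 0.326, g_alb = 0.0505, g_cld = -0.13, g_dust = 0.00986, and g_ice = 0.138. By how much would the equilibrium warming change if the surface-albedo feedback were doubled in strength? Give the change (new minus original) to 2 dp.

0.68 K

Original: g = 0.39436, ΔT = 4.5/(1−0.39436) = 7.4302 K.
With doubled surface-albedo: g' = 0.44486, ΔT' = 4.5/(1−0.44486) = 8.1061 K.
Change = 8.1061 − 7.4302 = 0.68 K.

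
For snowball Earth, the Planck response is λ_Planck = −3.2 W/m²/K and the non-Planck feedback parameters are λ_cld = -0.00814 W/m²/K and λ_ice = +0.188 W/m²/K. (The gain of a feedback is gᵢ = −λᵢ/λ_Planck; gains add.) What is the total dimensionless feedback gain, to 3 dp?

Convert to gains: g_cld = -0.00814/3.2 = -0.002544; g_ice = 0.188/3.2 = 0.05875.
Total gain g = 0.056206.

0.056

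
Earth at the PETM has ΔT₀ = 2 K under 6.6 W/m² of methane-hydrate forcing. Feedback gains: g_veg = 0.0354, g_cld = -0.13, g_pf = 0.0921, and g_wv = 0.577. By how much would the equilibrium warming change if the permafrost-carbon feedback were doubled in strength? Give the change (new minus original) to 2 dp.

Original: g = 0.5745, ΔT = 2/(1−0.5745) = 4.7004 K.
With doubled permafrost-carbon: g' = 0.6666, ΔT' = 2/(1−0.6666) = 5.9988 K.
Change = 5.9988 − 4.7004 = 1.30 K.

1.30 K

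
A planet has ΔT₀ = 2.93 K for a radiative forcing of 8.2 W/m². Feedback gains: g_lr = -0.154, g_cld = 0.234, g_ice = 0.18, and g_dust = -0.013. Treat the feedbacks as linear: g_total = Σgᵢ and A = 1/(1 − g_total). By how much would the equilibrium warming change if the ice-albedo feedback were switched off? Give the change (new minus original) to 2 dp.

Original: g = 0.247, ΔT = 2.93/(1−0.247) = 3.8911 K.
Without ice-albedo: g' = 0.067, ΔT' = 2.93/(1−0.067) = 3.1404 K.
Change = 3.1404 − 3.8911 = -0.75 K.

-0.75 K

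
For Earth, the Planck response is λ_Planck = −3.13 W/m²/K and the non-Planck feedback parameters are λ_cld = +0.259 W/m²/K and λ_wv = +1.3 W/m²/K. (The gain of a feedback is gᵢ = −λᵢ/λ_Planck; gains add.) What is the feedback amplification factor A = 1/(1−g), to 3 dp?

Convert to gains: g_cld = 0.259/3.13 = 0.08275; g_wv = 1.3/3.13 = 0.4153.
Total gain g = 0.49805.
A = 1/(1 − 0.49805) = 1.992.

1.992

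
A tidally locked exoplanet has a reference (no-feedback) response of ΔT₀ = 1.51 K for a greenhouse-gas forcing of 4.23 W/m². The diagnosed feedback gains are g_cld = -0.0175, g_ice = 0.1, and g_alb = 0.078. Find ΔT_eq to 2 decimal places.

Total gain g = -0.0175 + 0.1 + 0.078 = 0.1605.
Amplification A = 1/(1 − 0.1605) = 1.191.
ΔT = 1.51 × 1.191 = 1.80 K.

1.80 K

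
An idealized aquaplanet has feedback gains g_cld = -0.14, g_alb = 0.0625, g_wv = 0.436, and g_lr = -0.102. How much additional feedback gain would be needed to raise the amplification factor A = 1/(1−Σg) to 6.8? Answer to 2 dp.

Current total gain = 0.2565.
Target gain for A = 6.8: g* = 1 − 1/6.8 = 0.8529.
Additional gain needed = 0.8529 − 0.2565 = 0.60.

0.60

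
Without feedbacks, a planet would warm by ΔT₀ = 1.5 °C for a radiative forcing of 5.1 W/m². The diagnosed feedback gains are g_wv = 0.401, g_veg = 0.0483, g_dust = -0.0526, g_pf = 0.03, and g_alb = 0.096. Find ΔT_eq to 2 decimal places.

Total gain g = 0.401 + 0.0483 − 0.0526 + 0.03 + 0.096 = 0.5227.
Amplification A = 1/(1 − 0.5227) = 2.095.
ΔT = 1.5 × 2.095 = 3.14 °C.

3.14 °C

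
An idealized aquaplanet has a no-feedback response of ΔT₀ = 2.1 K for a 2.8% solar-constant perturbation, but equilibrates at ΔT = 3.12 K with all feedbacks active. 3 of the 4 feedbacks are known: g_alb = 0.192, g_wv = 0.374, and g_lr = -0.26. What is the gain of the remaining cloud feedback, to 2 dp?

Amplification A = ΔT/ΔT₀ = 3.12/2.1 = 1.486.
Total gain g = 1 − 1/A = 1 − 1/1.486 = 0.3271.
Known gains sum to 0.192 + 0.374 − 0.26 = 0.306.
g_cld = 0.3271 − 0.306 = 0.02.

0.02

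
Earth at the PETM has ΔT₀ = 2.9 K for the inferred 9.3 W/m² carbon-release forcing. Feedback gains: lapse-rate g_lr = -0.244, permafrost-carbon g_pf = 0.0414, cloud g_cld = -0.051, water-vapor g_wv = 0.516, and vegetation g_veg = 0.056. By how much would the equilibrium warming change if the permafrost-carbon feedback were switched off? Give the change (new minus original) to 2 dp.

Original: g = 0.3184, ΔT = 2.9/(1−0.3184) = 4.2547 K.
Without permafrost-carbon: g' = 0.277, ΔT' = 2.9/(1−0.277) = 4.0111 K.
Change = 4.0111 − 4.2547 = -0.24 K.

-0.24 K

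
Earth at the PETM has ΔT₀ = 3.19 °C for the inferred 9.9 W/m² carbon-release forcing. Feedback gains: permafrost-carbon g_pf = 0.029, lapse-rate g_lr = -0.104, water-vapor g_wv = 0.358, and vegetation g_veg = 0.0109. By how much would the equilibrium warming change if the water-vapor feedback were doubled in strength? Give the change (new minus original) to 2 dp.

4.65 °C

Original: g = 0.2939, ΔT = 3.19/(1−0.2939) = 4.5178 °C.
With doubled water-vapor: g' = 0.6519, ΔT' = 3.19/(1−0.6519) = 9.1640 °C.
Change = 9.1640 − 4.5178 = 4.65 °C.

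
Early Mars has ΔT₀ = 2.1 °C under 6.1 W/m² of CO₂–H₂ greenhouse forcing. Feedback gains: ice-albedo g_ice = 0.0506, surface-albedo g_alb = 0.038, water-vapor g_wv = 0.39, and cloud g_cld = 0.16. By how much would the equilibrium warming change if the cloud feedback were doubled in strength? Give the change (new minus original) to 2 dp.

Original: g = 0.6386, ΔT = 2.1/(1−0.6386) = 5.8107 °C.
With doubled cloud: g' = 0.7986, ΔT' = 2.1/(1−0.7986) = 10.4270 °C.
Change = 10.4270 − 5.8107 = 4.62 °C.

4.62 °C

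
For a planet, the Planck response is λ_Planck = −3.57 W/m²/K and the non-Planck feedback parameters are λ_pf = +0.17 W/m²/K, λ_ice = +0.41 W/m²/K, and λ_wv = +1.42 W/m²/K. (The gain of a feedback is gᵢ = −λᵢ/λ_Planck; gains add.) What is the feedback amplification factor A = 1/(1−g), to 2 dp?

2.27

Convert to gains: g_pf = 0.17/3.57 = 0.04762; g_ice = 0.41/3.57 = 0.1148; g_wv = 1.42/3.57 = 0.3978.
Total gain g = 0.56022.
A = 1/(1 − 0.56022) = 2.27.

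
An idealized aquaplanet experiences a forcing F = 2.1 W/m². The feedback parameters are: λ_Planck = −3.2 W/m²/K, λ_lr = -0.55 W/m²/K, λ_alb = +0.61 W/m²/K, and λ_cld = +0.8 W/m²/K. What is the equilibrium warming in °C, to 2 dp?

Net feedback parameter λ = (−3.2) + (-0.55) + (+0.61) + (+0.8) = -2.34 W/m²/K.
ΔT = −F/λ = −2.1/(-2.34) = 0.90 °C.

0.90 °C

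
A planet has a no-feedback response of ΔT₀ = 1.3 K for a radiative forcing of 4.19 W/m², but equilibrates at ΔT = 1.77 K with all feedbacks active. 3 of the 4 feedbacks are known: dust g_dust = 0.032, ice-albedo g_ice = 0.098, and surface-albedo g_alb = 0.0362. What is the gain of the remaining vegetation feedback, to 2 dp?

0.10

Amplification A = ΔT/ΔT₀ = 1.77/1.3 = 1.362.
Total gain g = 1 − 1/A = 1 − 1/1.362 = 0.2658.
Known gains sum to 0.032 + 0.098 + 0.0362 = 0.1662.
g_veg = 0.2658 − 0.1662 = 0.10.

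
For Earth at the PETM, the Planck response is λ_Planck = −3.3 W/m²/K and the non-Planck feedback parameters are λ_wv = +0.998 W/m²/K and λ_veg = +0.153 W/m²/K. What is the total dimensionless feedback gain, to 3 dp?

Convert to gains: g_wv = 0.998/3.3 = 0.3024; g_veg = 0.153/3.3 = 0.04636.
Total gain g = 0.34876.

0.349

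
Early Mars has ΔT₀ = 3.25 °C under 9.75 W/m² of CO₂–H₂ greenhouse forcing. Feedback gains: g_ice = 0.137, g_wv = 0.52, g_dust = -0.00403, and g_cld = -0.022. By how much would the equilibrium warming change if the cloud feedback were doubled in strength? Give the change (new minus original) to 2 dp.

-0.50 °C

Original: g = 0.63097, ΔT = 3.25/(1−0.63097) = 8.8069 °C.
With doubled cloud: g' = 0.60897, ΔT' = 3.25/(1−0.60897) = 8.3114 °C.
Change = 8.3114 − 8.8069 = -0.50 °C.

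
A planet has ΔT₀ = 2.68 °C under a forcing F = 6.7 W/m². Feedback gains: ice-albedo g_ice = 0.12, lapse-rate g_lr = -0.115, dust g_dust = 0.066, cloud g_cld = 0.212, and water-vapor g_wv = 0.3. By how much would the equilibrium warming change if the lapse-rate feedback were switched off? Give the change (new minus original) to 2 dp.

2.45 °C

Original: g = 0.583, ΔT = 2.68/(1−0.583) = 6.4269 °C.
Without lapse-rate: g' = 0.698, ΔT' = 2.68/(1−0.698) = 8.8742 °C.
Change = 8.8742 − 6.4269 = 2.45 °C.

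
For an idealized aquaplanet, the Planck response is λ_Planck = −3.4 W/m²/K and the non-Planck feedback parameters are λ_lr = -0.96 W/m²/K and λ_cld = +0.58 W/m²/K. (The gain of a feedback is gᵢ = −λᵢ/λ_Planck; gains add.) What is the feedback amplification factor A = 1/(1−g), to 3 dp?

0.899

Convert to gains: g_lr = -0.96/3.4 = -0.2824; g_cld = 0.58/3.4 = 0.1706.
Total gain g = -0.1118.
A = 1/(1 + 0.1118) = 0.899.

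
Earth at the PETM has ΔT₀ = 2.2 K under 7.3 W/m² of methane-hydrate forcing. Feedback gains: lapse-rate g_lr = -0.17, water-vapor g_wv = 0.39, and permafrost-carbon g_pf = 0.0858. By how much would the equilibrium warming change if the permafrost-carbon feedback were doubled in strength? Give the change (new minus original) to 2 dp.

0.45 K

Original: g = 0.3058, ΔT = 2.2/(1−0.3058) = 3.1691 K.
With doubled permafrost-carbon: g' = 0.3916, ΔT' = 2.2/(1−0.3916) = 3.6160 K.
Change = 3.6160 − 3.1691 = 0.45 K.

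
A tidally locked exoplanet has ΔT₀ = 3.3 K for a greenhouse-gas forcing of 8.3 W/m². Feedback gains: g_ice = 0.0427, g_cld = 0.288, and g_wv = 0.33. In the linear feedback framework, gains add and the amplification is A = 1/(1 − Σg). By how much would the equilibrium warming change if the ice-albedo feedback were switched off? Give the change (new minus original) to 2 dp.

-1.09 K

Original: g = 0.6607, ΔT = 3.3/(1−0.6607) = 9.7259 K.
Without ice-albedo: g' = 0.618, ΔT' = 3.3/(1−0.618) = 8.6387 K.
Change = 8.6387 − 9.7259 = -1.09 K.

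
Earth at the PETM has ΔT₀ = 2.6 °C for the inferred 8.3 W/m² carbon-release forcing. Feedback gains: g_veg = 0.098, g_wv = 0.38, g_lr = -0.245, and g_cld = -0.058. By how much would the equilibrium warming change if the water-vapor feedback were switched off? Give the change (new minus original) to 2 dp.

Original: g = 0.175, ΔT = 2.6/(1−0.175) = 3.1515 °C.
Without water-vapor: g' = -0.205, ΔT' = 2.6/(1+0.205) = 2.1577 °C.
Change = 2.1577 − 3.1515 = -0.99 °C.

-0.99 °C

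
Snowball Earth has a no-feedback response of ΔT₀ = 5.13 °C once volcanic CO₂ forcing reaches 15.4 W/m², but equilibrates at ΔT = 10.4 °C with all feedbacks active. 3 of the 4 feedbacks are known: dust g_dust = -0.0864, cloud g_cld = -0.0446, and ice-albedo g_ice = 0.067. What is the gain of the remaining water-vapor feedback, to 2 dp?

0.57

Amplification A = ΔT/ΔT₀ = 10.4/5.13 = 2.027.
Total gain g = 1 − 1/A = 1 − 1/2.027 = 0.5067.
Known gains sum to -0.0864 − 0.0446 + 0.067 = -0.064.
g_wv = 0.5067 + 0.064 = 0.57.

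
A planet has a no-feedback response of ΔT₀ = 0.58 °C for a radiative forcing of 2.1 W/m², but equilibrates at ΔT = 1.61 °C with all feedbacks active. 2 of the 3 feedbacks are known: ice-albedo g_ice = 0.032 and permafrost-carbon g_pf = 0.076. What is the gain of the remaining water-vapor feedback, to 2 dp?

0.53

Amplification A = ΔT/ΔT₀ = 1.61/0.58 = 2.776.
Total gain g = 1 − 1/A = 1 − 1/2.776 = 0.6398.
Known gains sum to 0.032 + 0.076 = 0.108.
g_wv = 0.6398 − 0.108 = 0.53.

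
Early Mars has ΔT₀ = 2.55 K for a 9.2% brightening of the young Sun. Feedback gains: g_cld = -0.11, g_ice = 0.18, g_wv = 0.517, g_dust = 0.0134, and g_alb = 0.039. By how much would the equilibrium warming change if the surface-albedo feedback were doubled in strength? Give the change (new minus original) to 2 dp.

Original: g = 0.6394, ΔT = 2.55/(1−0.6394) = 7.0715 K.
With doubled surface-albedo: g' = 0.6784, ΔT' = 2.55/(1−0.6784) = 7.9291 K.
Change = 7.9291 − 7.0715 = 0.86 K.

0.86 K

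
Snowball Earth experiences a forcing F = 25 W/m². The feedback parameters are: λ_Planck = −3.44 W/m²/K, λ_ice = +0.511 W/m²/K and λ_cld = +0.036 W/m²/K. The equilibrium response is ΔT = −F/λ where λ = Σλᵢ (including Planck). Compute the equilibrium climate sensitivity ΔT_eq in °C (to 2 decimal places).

Net feedback parameter λ = (−3.44) + (+0.511) + (+0.036) = -2.893 W/m²/K.
ΔT = −F/λ = −25/(-2.893) = 8.64 °C.

8.64 °C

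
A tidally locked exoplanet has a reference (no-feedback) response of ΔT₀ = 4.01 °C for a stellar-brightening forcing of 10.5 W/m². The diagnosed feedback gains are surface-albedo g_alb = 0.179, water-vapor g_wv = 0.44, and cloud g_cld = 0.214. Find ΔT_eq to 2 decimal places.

24.01 °C

Total gain g = 0.179 + 0.44 + 0.214 = 0.833.
Amplification A = 1/(1 − 0.833) = 5.988.
ΔT = 4.01 × 5.988 = 24.01 °C.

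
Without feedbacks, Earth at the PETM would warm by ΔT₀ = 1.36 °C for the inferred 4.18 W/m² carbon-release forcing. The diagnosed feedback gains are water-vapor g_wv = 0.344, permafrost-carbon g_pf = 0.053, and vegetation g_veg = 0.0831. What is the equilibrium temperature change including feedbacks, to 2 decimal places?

Total gain g = 0.344 + 0.053 + 0.0831 = 0.4801.
Amplification A = 1/(1 − 0.4801) = 1.923.
ΔT = 1.36 × 1.923 = 2.62 °C.

2.62 °C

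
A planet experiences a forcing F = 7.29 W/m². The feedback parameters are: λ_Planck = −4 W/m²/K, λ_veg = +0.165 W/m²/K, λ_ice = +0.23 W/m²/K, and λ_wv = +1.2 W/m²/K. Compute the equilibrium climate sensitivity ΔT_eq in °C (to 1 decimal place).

3.0 °C

Net feedback parameter λ = (−4) + (+0.165) + (+0.23) + (+1.2) = -2.405 W/m²/K.
ΔT = −F/λ = −7.29/(-2.405) = 3.0 °C.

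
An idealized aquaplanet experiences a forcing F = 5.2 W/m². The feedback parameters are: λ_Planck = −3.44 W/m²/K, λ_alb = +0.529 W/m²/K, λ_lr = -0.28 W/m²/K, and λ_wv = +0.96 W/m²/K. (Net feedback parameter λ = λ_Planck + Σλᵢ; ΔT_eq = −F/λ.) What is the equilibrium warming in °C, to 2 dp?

Net feedback parameter λ = (−3.44) + (+0.529) + (-0.28) + (+0.96) = -2.231 W/m²/K.
ΔT = −F/λ = −5.2/(-2.231) = 2.33 °C.

2.33 °C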